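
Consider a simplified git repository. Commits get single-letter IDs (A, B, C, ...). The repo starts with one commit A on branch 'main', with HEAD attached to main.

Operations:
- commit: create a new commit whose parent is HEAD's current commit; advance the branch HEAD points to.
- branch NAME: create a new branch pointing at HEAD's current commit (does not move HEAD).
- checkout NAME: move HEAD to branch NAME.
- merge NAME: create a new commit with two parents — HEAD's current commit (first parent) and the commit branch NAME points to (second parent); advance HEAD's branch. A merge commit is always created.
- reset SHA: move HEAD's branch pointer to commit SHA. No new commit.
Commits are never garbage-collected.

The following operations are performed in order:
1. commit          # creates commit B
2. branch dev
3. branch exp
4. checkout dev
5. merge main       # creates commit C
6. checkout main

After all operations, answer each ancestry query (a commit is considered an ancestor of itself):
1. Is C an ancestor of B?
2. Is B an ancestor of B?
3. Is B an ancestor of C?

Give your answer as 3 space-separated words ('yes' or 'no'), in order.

Answer: no yes yes

Derivation:
After op 1 (commit): HEAD=main@B [main=B]
After op 2 (branch): HEAD=main@B [dev=B main=B]
After op 3 (branch): HEAD=main@B [dev=B exp=B main=B]
After op 4 (checkout): HEAD=dev@B [dev=B exp=B main=B]
After op 5 (merge): HEAD=dev@C [dev=C exp=B main=B]
After op 6 (checkout): HEAD=main@B [dev=C exp=B main=B]
ancestors(B) = {A,B}; C in? no
ancestors(B) = {A,B}; B in? yes
ancestors(C) = {A,B,C}; B in? yes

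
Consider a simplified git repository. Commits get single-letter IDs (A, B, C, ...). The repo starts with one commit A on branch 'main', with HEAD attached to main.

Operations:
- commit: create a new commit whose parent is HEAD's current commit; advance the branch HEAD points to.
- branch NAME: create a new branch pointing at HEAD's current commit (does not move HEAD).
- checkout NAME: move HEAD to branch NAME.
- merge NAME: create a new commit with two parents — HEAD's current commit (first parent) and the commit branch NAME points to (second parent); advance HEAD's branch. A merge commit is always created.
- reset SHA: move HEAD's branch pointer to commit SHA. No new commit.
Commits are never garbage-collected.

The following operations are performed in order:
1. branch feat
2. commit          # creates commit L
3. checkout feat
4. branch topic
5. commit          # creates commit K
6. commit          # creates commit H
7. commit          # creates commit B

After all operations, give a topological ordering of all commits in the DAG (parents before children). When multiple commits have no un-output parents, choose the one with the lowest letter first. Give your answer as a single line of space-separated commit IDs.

Answer: A K H B L

Derivation:
After op 1 (branch): HEAD=main@A [feat=A main=A]
After op 2 (commit): HEAD=main@L [feat=A main=L]
After op 3 (checkout): HEAD=feat@A [feat=A main=L]
After op 4 (branch): HEAD=feat@A [feat=A main=L topic=A]
After op 5 (commit): HEAD=feat@K [feat=K main=L topic=A]
After op 6 (commit): HEAD=feat@H [feat=H main=L topic=A]
After op 7 (commit): HEAD=feat@B [feat=B main=L topic=A]
commit A: parents=[]
commit B: parents=['H']
commit H: parents=['K']
commit K: parents=['A']
commit L: parents=['A']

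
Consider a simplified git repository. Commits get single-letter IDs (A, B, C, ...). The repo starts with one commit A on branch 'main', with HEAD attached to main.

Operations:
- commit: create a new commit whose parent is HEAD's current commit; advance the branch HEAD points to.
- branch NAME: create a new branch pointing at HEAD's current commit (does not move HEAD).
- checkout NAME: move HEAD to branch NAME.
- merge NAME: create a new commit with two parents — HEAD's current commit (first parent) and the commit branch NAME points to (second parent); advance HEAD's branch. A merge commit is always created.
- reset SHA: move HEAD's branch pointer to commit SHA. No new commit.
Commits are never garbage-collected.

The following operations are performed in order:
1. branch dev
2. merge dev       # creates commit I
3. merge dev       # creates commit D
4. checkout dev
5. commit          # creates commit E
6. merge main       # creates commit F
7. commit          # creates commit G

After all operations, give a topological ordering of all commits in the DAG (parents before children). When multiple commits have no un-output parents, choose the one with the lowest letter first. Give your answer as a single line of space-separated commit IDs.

After op 1 (branch): HEAD=main@A [dev=A main=A]
After op 2 (merge): HEAD=main@I [dev=A main=I]
After op 3 (merge): HEAD=main@D [dev=A main=D]
After op 4 (checkout): HEAD=dev@A [dev=A main=D]
After op 5 (commit): HEAD=dev@E [dev=E main=D]
After op 6 (merge): HEAD=dev@F [dev=F main=D]
After op 7 (commit): HEAD=dev@G [dev=G main=D]
commit A: parents=[]
commit D: parents=['I', 'A']
commit E: parents=['A']
commit F: parents=['E', 'D']
commit G: parents=['F']
commit I: parents=['A', 'A']

Answer: A E I D F G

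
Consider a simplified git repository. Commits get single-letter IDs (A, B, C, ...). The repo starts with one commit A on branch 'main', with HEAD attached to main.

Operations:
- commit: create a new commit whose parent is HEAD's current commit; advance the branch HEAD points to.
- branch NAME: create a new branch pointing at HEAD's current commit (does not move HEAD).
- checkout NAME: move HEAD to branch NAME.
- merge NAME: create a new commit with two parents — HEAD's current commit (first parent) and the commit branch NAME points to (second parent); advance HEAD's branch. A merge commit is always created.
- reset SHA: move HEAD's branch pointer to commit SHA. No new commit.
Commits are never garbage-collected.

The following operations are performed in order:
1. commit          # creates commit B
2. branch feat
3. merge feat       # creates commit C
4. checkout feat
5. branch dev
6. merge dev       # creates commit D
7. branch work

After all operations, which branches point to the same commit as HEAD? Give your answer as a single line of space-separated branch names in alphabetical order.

Answer: feat work

Derivation:
After op 1 (commit): HEAD=main@B [main=B]
After op 2 (branch): HEAD=main@B [feat=B main=B]
After op 3 (merge): HEAD=main@C [feat=B main=C]
After op 4 (checkout): HEAD=feat@B [feat=B main=C]
After op 5 (branch): HEAD=feat@B [dev=B feat=B main=C]
After op 6 (merge): HEAD=feat@D [dev=B feat=D main=C]
After op 7 (branch): HEAD=feat@D [dev=B feat=D main=C work=D]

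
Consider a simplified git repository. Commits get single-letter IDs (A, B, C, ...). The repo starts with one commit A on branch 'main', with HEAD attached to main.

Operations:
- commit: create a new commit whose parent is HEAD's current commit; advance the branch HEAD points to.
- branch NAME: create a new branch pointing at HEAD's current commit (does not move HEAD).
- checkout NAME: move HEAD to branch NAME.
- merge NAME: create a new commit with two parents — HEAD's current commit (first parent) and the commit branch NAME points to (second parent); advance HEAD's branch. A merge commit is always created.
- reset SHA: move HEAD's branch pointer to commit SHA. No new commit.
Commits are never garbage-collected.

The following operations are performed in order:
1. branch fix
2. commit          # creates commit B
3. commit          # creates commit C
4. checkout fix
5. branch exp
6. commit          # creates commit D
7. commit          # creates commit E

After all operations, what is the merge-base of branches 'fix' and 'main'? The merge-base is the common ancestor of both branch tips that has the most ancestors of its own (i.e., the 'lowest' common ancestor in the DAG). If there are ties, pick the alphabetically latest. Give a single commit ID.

After op 1 (branch): HEAD=main@A [fix=A main=A]
After op 2 (commit): HEAD=main@B [fix=A main=B]
After op 3 (commit): HEAD=main@C [fix=A main=C]
After op 4 (checkout): HEAD=fix@A [fix=A main=C]
After op 5 (branch): HEAD=fix@A [exp=A fix=A main=C]
After op 6 (commit): HEAD=fix@D [exp=A fix=D main=C]
After op 7 (commit): HEAD=fix@E [exp=A fix=E main=C]
ancestors(fix=E): ['A', 'D', 'E']
ancestors(main=C): ['A', 'B', 'C']
common: ['A']

Answer: A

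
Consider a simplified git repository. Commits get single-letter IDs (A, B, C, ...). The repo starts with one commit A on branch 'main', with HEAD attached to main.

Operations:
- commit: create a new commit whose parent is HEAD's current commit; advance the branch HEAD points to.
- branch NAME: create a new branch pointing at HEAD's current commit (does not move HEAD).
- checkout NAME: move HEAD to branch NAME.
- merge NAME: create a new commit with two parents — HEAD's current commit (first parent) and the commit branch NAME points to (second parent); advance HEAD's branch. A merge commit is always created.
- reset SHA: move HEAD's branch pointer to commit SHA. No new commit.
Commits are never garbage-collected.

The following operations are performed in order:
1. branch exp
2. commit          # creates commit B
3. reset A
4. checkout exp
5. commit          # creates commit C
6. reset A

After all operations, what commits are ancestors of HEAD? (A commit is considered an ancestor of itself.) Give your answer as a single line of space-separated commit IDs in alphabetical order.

Answer: A

Derivation:
After op 1 (branch): HEAD=main@A [exp=A main=A]
After op 2 (commit): HEAD=main@B [exp=A main=B]
After op 3 (reset): HEAD=main@A [exp=A main=A]
After op 4 (checkout): HEAD=exp@A [exp=A main=A]
After op 5 (commit): HEAD=exp@C [exp=C main=A]
After op 6 (reset): HEAD=exp@A [exp=A main=A]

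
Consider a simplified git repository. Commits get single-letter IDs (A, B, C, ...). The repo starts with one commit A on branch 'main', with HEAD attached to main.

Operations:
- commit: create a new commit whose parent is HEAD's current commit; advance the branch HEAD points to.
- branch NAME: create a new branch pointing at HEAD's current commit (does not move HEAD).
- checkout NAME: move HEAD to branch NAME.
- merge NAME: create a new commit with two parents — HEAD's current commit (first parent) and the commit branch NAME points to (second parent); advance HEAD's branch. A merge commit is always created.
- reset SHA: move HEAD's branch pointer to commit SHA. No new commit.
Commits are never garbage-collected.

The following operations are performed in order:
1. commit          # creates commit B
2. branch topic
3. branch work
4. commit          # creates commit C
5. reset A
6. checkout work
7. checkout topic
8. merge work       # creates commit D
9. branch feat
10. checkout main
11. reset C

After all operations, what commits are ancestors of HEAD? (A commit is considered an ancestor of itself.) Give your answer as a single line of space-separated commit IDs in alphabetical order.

Answer: A B C

Derivation:
After op 1 (commit): HEAD=main@B [main=B]
After op 2 (branch): HEAD=main@B [main=B topic=B]
After op 3 (branch): HEAD=main@B [main=B topic=B work=B]
After op 4 (commit): HEAD=main@C [main=C topic=B work=B]
After op 5 (reset): HEAD=main@A [main=A topic=B work=B]
After op 6 (checkout): HEAD=work@B [main=A topic=B work=B]
After op 7 (checkout): HEAD=topic@B [main=A topic=B work=B]
After op 8 (merge): HEAD=topic@D [main=A topic=D work=B]
After op 9 (branch): HEAD=topic@D [feat=D main=A topic=D work=B]
After op 10 (checkout): HEAD=main@A [feat=D main=A topic=D work=B]
After op 11 (reset): HEAD=main@C [feat=D main=C topic=D work=B]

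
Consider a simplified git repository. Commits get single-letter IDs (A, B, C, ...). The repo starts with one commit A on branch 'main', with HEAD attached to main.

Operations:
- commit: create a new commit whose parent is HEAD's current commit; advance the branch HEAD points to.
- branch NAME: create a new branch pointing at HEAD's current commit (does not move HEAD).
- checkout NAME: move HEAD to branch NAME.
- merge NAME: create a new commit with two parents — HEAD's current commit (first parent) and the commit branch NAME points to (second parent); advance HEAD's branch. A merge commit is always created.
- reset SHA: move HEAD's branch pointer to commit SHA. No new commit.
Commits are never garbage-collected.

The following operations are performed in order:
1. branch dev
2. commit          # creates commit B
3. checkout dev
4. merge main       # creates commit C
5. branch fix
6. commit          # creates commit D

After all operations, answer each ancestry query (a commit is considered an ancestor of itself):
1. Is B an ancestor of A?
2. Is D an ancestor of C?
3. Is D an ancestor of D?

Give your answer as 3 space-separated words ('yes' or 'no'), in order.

After op 1 (branch): HEAD=main@A [dev=A main=A]
After op 2 (commit): HEAD=main@B [dev=A main=B]
After op 3 (checkout): HEAD=dev@A [dev=A main=B]
After op 4 (merge): HEAD=dev@C [dev=C main=B]
After op 5 (branch): HEAD=dev@C [dev=C fix=C main=B]
After op 6 (commit): HEAD=dev@D [dev=D fix=C main=B]
ancestors(A) = {A}; B in? no
ancestors(C) = {A,B,C}; D in? no
ancestors(D) = {A,B,C,D}; D in? yes

Answer: no no yes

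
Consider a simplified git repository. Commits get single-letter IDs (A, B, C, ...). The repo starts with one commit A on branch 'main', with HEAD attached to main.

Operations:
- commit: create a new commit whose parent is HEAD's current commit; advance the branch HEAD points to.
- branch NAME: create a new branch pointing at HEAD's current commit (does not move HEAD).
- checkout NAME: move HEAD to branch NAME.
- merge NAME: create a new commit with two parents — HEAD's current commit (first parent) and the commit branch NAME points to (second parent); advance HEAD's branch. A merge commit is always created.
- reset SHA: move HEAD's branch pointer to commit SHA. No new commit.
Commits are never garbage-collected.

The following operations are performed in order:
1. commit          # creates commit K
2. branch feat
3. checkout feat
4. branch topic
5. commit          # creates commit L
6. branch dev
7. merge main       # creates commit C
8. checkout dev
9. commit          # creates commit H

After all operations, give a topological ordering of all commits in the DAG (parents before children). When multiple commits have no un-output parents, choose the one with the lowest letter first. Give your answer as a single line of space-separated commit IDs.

After op 1 (commit): HEAD=main@K [main=K]
After op 2 (branch): HEAD=main@K [feat=K main=K]
After op 3 (checkout): HEAD=feat@K [feat=K main=K]
After op 4 (branch): HEAD=feat@K [feat=K main=K topic=K]
After op 5 (commit): HEAD=feat@L [feat=L main=K topic=K]
After op 6 (branch): HEAD=feat@L [dev=L feat=L main=K topic=K]
After op 7 (merge): HEAD=feat@C [dev=L feat=C main=K topic=K]
After op 8 (checkout): HEAD=dev@L [dev=L feat=C main=K topic=K]
After op 9 (commit): HEAD=dev@H [dev=H feat=C main=K topic=K]
commit A: parents=[]
commit C: parents=['L', 'K']
commit H: parents=['L']
commit K: parents=['A']
commit L: parents=['K']

Answer: A K L C H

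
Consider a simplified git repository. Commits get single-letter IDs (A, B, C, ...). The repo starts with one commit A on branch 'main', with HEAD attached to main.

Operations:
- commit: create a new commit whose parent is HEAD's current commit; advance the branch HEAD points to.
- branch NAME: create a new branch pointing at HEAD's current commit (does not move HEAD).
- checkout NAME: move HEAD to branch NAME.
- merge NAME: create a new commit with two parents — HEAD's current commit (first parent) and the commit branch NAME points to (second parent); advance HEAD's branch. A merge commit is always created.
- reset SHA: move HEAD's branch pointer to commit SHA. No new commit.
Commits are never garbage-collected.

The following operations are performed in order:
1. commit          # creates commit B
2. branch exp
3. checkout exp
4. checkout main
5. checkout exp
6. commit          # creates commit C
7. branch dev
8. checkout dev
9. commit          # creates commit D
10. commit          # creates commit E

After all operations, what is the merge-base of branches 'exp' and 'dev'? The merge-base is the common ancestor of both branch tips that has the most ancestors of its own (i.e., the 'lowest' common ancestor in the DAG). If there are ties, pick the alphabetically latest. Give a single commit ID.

Answer: C

Derivation:
After op 1 (commit): HEAD=main@B [main=B]
After op 2 (branch): HEAD=main@B [exp=B main=B]
After op 3 (checkout): HEAD=exp@B [exp=B main=B]
After op 4 (checkout): HEAD=main@B [exp=B main=B]
After op 5 (checkout): HEAD=exp@B [exp=B main=B]
After op 6 (commit): HEAD=exp@C [exp=C main=B]
After op 7 (branch): HEAD=exp@C [dev=C exp=C main=B]
After op 8 (checkout): HEAD=dev@C [dev=C exp=C main=B]
After op 9 (commit): HEAD=dev@D [dev=D exp=C main=B]
After op 10 (commit): HEAD=dev@E [dev=E exp=C main=B]
ancestors(exp=C): ['A', 'B', 'C']
ancestors(dev=E): ['A', 'B', 'C', 'D', 'E']
common: ['A', 'B', 'C']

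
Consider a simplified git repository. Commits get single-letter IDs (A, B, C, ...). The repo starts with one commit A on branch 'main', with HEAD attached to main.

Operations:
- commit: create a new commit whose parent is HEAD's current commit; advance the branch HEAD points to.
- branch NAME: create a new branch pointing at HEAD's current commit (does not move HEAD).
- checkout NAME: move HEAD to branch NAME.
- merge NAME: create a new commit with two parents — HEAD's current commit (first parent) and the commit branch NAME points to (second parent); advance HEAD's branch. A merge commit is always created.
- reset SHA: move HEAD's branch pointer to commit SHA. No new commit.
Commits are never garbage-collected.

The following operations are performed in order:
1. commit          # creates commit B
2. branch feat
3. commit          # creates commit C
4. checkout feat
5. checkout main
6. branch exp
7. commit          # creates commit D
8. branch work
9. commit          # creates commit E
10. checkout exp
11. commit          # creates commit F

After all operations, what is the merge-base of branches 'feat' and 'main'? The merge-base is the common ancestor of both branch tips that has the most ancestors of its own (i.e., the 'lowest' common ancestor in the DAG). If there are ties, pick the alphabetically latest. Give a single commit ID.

Answer: B

Derivation:
After op 1 (commit): HEAD=main@B [main=B]
After op 2 (branch): HEAD=main@B [feat=B main=B]
After op 3 (commit): HEAD=main@C [feat=B main=C]
After op 4 (checkout): HEAD=feat@B [feat=B main=C]
After op 5 (checkout): HEAD=main@C [feat=B main=C]
After op 6 (branch): HEAD=main@C [exp=C feat=B main=C]
After op 7 (commit): HEAD=main@D [exp=C feat=B main=D]
After op 8 (branch): HEAD=main@D [exp=C feat=B main=D work=D]
After op 9 (commit): HEAD=main@E [exp=C feat=B main=E work=D]
After op 10 (checkout): HEAD=exp@C [exp=C feat=B main=E work=D]
After op 11 (commit): HEAD=exp@F [exp=F feat=B main=E work=D]
ancestors(feat=B): ['A', 'B']
ancestors(main=E): ['A', 'B', 'C', 'D', 'E']
common: ['A', 'B']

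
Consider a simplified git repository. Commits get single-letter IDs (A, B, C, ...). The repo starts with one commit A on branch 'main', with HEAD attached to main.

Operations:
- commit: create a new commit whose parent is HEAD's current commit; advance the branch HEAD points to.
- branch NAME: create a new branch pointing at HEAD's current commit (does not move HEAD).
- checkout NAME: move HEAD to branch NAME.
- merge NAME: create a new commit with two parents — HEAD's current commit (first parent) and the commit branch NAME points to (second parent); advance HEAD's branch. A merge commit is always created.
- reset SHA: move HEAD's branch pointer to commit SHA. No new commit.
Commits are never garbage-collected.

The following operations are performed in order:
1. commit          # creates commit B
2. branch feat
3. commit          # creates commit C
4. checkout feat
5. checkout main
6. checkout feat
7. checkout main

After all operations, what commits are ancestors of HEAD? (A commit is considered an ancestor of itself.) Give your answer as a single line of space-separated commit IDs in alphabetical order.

After op 1 (commit): HEAD=main@B [main=B]
After op 2 (branch): HEAD=main@B [feat=B main=B]
After op 3 (commit): HEAD=main@C [feat=B main=C]
After op 4 (checkout): HEAD=feat@B [feat=B main=C]
After op 5 (checkout): HEAD=main@C [feat=B main=C]
After op 6 (checkout): HEAD=feat@B [feat=B main=C]
After op 7 (checkout): HEAD=main@C [feat=B main=C]

Answer: A B C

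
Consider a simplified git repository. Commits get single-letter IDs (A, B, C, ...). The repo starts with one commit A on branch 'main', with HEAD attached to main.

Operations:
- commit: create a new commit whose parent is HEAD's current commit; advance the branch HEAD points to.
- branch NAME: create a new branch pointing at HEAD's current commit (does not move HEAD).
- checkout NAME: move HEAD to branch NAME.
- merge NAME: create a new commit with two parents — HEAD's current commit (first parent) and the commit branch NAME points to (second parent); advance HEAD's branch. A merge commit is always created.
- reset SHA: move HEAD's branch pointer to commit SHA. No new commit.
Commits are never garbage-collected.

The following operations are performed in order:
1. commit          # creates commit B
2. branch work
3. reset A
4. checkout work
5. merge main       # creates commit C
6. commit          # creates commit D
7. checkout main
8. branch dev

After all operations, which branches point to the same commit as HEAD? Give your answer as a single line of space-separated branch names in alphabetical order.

Answer: dev main

Derivation:
After op 1 (commit): HEAD=main@B [main=B]
After op 2 (branch): HEAD=main@B [main=B work=B]
After op 3 (reset): HEAD=main@A [main=A work=B]
After op 4 (checkout): HEAD=work@B [main=A work=B]
After op 5 (merge): HEAD=work@C [main=A work=C]
After op 6 (commit): HEAD=work@D [main=A work=D]
After op 7 (checkout): HEAD=main@A [main=A work=D]
After op 8 (branch): HEAD=main@A [dev=A main=A work=D]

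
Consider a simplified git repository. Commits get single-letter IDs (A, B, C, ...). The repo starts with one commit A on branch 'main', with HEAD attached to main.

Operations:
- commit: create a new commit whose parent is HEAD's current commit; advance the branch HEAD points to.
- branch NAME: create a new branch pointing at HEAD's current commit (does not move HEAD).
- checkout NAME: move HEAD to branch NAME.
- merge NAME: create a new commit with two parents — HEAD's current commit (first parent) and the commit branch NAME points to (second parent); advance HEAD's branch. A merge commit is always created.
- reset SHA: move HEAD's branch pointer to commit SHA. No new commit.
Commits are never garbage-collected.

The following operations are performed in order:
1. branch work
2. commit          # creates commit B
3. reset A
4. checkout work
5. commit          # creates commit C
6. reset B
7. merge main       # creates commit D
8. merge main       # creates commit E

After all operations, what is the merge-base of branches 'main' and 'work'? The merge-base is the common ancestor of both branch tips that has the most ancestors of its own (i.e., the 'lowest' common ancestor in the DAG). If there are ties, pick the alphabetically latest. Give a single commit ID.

Answer: A

Derivation:
After op 1 (branch): HEAD=main@A [main=A work=A]
After op 2 (commit): HEAD=main@B [main=B work=A]
After op 3 (reset): HEAD=main@A [main=A work=A]
After op 4 (checkout): HEAD=work@A [main=A work=A]
After op 5 (commit): HEAD=work@C [main=A work=C]
After op 6 (reset): HEAD=work@B [main=A work=B]
After op 7 (merge): HEAD=work@D [main=A work=D]
After op 8 (merge): HEAD=work@E [main=A work=E]
ancestors(main=A): ['A']
ancestors(work=E): ['A', 'B', 'D', 'E']
common: ['A']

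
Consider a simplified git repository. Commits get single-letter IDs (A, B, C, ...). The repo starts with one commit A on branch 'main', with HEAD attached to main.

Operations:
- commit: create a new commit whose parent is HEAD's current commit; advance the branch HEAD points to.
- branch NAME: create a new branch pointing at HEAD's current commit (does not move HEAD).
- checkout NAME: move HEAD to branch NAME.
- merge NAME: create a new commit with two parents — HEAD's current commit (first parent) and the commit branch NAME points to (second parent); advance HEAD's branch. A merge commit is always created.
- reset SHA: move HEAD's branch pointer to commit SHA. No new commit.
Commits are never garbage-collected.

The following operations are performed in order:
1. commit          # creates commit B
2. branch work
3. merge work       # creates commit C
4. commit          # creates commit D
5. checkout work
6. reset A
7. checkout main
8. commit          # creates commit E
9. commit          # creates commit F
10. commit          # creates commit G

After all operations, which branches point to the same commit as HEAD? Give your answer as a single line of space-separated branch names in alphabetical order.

After op 1 (commit): HEAD=main@B [main=B]
After op 2 (branch): HEAD=main@B [main=B work=B]
After op 3 (merge): HEAD=main@C [main=C work=B]
After op 4 (commit): HEAD=main@D [main=D work=B]
After op 5 (checkout): HEAD=work@B [main=D work=B]
After op 6 (reset): HEAD=work@A [main=D work=A]
After op 7 (checkout): HEAD=main@D [main=D work=A]
After op 8 (commit): HEAD=main@E [main=E work=A]
After op 9 (commit): HEAD=main@F [main=F work=A]
After op 10 (commit): HEAD=main@G [main=G work=A]

Answer: main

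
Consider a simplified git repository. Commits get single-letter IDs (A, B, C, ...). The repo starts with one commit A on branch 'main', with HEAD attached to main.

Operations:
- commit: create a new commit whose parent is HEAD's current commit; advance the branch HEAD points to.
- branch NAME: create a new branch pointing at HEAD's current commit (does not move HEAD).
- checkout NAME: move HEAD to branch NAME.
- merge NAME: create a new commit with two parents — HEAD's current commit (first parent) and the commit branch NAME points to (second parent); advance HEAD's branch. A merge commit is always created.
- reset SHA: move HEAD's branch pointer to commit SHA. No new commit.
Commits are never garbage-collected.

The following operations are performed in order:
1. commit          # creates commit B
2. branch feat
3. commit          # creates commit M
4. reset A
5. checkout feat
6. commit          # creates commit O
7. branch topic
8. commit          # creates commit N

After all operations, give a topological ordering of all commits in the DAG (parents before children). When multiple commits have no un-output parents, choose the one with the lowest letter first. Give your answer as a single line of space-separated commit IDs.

After op 1 (commit): HEAD=main@B [main=B]
After op 2 (branch): HEAD=main@B [feat=B main=B]
After op 3 (commit): HEAD=main@M [feat=B main=M]
After op 4 (reset): HEAD=main@A [feat=B main=A]
After op 5 (checkout): HEAD=feat@B [feat=B main=A]
After op 6 (commit): HEAD=feat@O [feat=O main=A]
After op 7 (branch): HEAD=feat@O [feat=O main=A topic=O]
After op 8 (commit): HEAD=feat@N [feat=N main=A topic=O]
commit A: parents=[]
commit B: parents=['A']
commit M: parents=['B']
commit N: parents=['O']
commit O: parents=['B']

Answer: A B M O N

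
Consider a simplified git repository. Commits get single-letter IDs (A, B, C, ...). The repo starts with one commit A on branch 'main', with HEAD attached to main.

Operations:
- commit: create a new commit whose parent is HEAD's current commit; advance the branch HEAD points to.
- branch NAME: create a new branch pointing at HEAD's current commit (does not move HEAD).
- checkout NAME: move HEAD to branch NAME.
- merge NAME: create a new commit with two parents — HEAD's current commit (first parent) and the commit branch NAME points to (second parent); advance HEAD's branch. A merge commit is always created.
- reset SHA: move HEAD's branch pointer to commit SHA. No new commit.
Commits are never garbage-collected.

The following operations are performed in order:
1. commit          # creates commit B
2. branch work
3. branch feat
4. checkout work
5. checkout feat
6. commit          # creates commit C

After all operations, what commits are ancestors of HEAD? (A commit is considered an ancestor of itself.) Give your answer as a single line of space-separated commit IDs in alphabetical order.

After op 1 (commit): HEAD=main@B [main=B]
After op 2 (branch): HEAD=main@B [main=B work=B]
After op 3 (branch): HEAD=main@B [feat=B main=B work=B]
After op 4 (checkout): HEAD=work@B [feat=B main=B work=B]
After op 5 (checkout): HEAD=feat@B [feat=B main=B work=B]
After op 6 (commit): HEAD=feat@C [feat=C main=B work=B]

Answer: A B C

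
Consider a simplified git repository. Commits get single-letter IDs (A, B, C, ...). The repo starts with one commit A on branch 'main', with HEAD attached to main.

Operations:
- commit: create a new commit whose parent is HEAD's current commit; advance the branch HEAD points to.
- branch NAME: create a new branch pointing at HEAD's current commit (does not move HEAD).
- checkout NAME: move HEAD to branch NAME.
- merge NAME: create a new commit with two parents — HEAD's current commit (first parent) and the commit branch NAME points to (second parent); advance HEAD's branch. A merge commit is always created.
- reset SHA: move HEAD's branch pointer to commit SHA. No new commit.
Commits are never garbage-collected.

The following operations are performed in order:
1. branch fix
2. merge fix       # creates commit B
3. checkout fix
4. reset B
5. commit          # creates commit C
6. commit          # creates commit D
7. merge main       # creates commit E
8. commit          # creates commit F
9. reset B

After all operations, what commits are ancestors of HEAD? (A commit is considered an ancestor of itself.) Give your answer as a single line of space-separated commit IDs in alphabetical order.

Answer: A B

Derivation:
After op 1 (branch): HEAD=main@A [fix=A main=A]
After op 2 (merge): HEAD=main@B [fix=A main=B]
After op 3 (checkout): HEAD=fix@A [fix=A main=B]
After op 4 (reset): HEAD=fix@B [fix=B main=B]
After op 5 (commit): HEAD=fix@C [fix=C main=B]
After op 6 (commit): HEAD=fix@D [fix=D main=B]
After op 7 (merge): HEAD=fix@E [fix=E main=B]
After op 8 (commit): HEAD=fix@F [fix=F main=B]
After op 9 (reset): HEAD=fix@B [fix=B main=B]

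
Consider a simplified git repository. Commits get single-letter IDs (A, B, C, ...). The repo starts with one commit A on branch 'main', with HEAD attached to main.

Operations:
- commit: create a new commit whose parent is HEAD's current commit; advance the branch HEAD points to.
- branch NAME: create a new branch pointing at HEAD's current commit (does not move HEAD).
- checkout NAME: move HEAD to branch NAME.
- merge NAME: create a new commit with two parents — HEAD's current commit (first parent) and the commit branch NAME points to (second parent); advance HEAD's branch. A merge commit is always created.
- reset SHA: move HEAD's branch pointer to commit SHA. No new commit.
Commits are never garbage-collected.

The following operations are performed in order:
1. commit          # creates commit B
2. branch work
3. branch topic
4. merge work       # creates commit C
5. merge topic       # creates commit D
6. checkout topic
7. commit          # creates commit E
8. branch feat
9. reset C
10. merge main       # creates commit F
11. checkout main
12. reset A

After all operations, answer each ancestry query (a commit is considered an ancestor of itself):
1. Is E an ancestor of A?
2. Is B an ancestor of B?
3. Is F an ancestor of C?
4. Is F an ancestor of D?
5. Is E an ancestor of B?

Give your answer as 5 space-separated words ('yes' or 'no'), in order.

After op 1 (commit): HEAD=main@B [main=B]
After op 2 (branch): HEAD=main@B [main=B work=B]
After op 3 (branch): HEAD=main@B [main=B topic=B work=B]
After op 4 (merge): HEAD=main@C [main=C topic=B work=B]
After op 5 (merge): HEAD=main@D [main=D topic=B work=B]
After op 6 (checkout): HEAD=topic@B [main=D topic=B work=B]
After op 7 (commit): HEAD=topic@E [main=D topic=E work=B]
After op 8 (branch): HEAD=topic@E [feat=E main=D topic=E work=B]
After op 9 (reset): HEAD=topic@C [feat=E main=D topic=C work=B]
After op 10 (merge): HEAD=topic@F [feat=E main=D topic=F work=B]
After op 11 (checkout): HEAD=main@D [feat=E main=D topic=F work=B]
After op 12 (reset): HEAD=main@A [feat=E main=A topic=F work=B]
ancestors(A) = {A}; E in? no
ancestors(B) = {A,B}; B in? yes
ancestors(C) = {A,B,C}; F in? no
ancestors(D) = {A,B,C,D}; F in? no
ancestors(B) = {A,B}; E in? no

Answer: no yes no no no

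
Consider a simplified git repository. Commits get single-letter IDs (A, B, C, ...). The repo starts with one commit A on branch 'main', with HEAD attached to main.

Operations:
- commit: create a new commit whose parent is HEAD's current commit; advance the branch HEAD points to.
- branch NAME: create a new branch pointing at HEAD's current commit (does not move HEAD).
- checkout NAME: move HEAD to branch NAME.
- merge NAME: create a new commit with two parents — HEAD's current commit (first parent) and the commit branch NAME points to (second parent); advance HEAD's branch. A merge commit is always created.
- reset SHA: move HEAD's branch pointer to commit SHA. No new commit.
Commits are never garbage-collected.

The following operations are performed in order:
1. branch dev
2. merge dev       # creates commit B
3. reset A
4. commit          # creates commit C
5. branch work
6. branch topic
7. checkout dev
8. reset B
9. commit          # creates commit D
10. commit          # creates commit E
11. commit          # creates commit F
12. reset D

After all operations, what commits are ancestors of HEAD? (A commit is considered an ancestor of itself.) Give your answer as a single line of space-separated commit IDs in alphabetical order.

After op 1 (branch): HEAD=main@A [dev=A main=A]
After op 2 (merge): HEAD=main@B [dev=A main=B]
After op 3 (reset): HEAD=main@A [dev=A main=A]
After op 4 (commit): HEAD=main@C [dev=A main=C]
After op 5 (branch): HEAD=main@C [dev=A main=C work=C]
After op 6 (branch): HEAD=main@C [dev=A main=C topic=C work=C]
After op 7 (checkout): HEAD=dev@A [dev=A main=C topic=C work=C]
After op 8 (reset): HEAD=dev@B [dev=B main=C topic=C work=C]
After op 9 (commit): HEAD=dev@D [dev=D main=C topic=C work=C]
After op 10 (commit): HEAD=dev@E [dev=E main=C topic=C work=C]
After op 11 (commit): HEAD=dev@F [dev=F main=C topic=C work=C]
After op 12 (reset): HEAD=dev@D [dev=D main=C topic=C work=C]

Answer: A B D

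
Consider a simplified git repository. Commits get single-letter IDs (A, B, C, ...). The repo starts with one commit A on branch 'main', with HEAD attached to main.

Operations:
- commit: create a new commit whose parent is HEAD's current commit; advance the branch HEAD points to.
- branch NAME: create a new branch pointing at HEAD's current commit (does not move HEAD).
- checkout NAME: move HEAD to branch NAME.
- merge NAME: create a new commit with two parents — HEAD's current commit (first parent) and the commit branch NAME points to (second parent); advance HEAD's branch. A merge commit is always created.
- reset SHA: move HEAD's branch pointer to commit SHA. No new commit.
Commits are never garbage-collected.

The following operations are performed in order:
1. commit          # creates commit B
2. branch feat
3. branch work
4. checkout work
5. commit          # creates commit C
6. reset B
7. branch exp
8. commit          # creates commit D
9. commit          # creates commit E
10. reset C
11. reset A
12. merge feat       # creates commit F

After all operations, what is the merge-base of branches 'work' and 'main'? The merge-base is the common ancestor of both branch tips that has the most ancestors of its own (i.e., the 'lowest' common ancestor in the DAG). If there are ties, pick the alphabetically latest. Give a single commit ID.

Answer: B

Derivation:
After op 1 (commit): HEAD=main@B [main=B]
After op 2 (branch): HEAD=main@B [feat=B main=B]
After op 3 (branch): HEAD=main@B [feat=B main=B work=B]
After op 4 (checkout): HEAD=work@B [feat=B main=B work=B]
After op 5 (commit): HEAD=work@C [feat=B main=B work=C]
After op 6 (reset): HEAD=work@B [feat=B main=B work=B]
After op 7 (branch): HEAD=work@B [exp=B feat=B main=B work=B]
After op 8 (commit): HEAD=work@D [exp=B feat=B main=B work=D]
After op 9 (commit): HEAD=work@E [exp=B feat=B main=B work=E]
After op 10 (reset): HEAD=work@C [exp=B feat=B main=B work=C]
After op 11 (reset): HEAD=work@A [exp=B feat=B main=B work=A]
After op 12 (merge): HEAD=work@F [exp=B feat=B main=B work=F]
ancestors(work=F): ['A', 'B', 'F']
ancestors(main=B): ['A', 'B']
common: ['A', 'B']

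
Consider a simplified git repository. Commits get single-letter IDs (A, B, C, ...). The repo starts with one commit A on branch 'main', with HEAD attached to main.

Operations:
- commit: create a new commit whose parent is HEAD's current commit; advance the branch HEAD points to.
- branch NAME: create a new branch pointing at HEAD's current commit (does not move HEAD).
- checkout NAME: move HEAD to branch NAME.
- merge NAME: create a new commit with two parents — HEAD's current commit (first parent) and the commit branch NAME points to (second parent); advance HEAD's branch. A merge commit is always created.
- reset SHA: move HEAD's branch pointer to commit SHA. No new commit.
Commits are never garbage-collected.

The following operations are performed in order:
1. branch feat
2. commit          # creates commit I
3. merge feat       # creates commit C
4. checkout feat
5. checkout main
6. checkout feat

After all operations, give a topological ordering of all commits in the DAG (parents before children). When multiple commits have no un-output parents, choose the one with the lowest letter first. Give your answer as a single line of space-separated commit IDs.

After op 1 (branch): HEAD=main@A [feat=A main=A]
After op 2 (commit): HEAD=main@I [feat=A main=I]
After op 3 (merge): HEAD=main@C [feat=A main=C]
After op 4 (checkout): HEAD=feat@A [feat=A main=C]
After op 5 (checkout): HEAD=main@C [feat=A main=C]
After op 6 (checkout): HEAD=feat@A [feat=A main=C]
commit A: parents=[]
commit C: parents=['I', 'A']
commit I: parents=['A']

Answer: A I C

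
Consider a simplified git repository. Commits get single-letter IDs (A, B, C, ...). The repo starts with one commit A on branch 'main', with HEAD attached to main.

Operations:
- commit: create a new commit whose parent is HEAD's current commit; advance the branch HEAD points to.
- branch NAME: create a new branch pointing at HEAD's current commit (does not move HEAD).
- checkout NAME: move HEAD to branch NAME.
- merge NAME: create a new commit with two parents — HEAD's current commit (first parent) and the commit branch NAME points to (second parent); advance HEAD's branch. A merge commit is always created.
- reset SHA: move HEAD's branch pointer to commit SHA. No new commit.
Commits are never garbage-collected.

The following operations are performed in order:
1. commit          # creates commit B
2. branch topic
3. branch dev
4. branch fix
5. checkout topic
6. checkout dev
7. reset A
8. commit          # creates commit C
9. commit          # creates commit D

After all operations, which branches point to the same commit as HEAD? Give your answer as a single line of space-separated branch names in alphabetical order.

Answer: dev

Derivation:
After op 1 (commit): HEAD=main@B [main=B]
After op 2 (branch): HEAD=main@B [main=B topic=B]
After op 3 (branch): HEAD=main@B [dev=B main=B topic=B]
After op 4 (branch): HEAD=main@B [dev=B fix=B main=B topic=B]
After op 5 (checkout): HEAD=topic@B [dev=B fix=B main=B topic=B]
After op 6 (checkout): HEAD=dev@B [dev=B fix=B main=B topic=B]
After op 7 (reset): HEAD=dev@A [dev=A fix=B main=B topic=B]
After op 8 (commit): HEAD=dev@C [dev=C fix=B main=B topic=B]
After op 9 (commit): HEAD=dev@D [dev=D fix=B main=B topic=B]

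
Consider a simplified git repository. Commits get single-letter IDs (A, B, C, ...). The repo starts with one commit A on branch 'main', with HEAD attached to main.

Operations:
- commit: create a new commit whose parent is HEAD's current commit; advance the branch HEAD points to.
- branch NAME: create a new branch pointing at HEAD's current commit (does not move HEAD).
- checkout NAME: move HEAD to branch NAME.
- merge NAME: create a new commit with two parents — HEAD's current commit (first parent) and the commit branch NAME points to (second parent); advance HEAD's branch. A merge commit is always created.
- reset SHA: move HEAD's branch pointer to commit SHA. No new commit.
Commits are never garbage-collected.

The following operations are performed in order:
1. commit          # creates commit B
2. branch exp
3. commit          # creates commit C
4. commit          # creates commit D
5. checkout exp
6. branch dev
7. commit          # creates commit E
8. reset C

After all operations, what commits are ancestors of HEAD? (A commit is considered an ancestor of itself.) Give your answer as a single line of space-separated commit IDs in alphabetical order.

Answer: A B C

Derivation:
After op 1 (commit): HEAD=main@B [main=B]
After op 2 (branch): HEAD=main@B [exp=B main=B]
After op 3 (commit): HEAD=main@C [exp=B main=C]
After op 4 (commit): HEAD=main@D [exp=B main=D]
After op 5 (checkout): HEAD=exp@B [exp=B main=D]
After op 6 (branch): HEAD=exp@B [dev=B exp=B main=D]
After op 7 (commit): HEAD=exp@E [dev=B exp=E main=D]
After op 8 (reset): HEAD=exp@C [dev=B exp=C main=D]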